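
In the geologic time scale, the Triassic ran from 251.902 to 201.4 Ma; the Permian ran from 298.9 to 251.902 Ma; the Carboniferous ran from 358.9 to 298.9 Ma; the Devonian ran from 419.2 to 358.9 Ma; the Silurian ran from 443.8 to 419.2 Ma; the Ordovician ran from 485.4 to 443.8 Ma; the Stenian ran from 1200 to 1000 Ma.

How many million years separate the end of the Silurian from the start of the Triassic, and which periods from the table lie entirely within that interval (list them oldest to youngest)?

The Silurian closes at 419.2 Ma and the Triassic opens at 251.902 Ma, so the interval is 419.2 − 251.902 = 167.298 Myr.
A period fits inside if it starts at or after 419.2 Ma and ends at or before 251.902 Ma; oldest first that gives Devonian, Carboniferous, Permian.

167.298 million years; Devonian, Carboniferous, Permian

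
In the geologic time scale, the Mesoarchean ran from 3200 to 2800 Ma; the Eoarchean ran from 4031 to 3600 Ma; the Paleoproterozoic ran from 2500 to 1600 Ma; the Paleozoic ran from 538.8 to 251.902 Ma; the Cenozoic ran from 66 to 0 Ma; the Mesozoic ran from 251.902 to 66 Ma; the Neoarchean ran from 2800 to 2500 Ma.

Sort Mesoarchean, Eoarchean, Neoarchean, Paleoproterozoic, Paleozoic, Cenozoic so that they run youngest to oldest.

The oldest of these is Eoarchean (starts 4031 Ma) and the youngest is Cenozoic (ends 0 Ma).
In between, by decreasing start age: Mesoarchean (3200), Neoarchean (2800), Paleoproterozoic (2500), Paleozoic (538.8).
Listing youngest first means reversing that sequence.

Cenozoic, Paleozoic, Paleoproterozoic, Neoarchean, Mesoarchean, Eoarchean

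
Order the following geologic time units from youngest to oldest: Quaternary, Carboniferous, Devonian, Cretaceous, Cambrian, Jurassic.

Era membership (oldest first within each) — Paleozoic: Cambrian, Devonian, Carboniferous; Mesozoic: Jurassic, Cretaceous; Cenozoic: Quaternary. Paleozoic precedes Mesozoic, which precedes Cenozoic. Concatenating the groups in that era order and then reversing gives youngest to oldest.

Quaternary, Cretaceous, Jurassic, Carboniferous, Devonian, Cambrian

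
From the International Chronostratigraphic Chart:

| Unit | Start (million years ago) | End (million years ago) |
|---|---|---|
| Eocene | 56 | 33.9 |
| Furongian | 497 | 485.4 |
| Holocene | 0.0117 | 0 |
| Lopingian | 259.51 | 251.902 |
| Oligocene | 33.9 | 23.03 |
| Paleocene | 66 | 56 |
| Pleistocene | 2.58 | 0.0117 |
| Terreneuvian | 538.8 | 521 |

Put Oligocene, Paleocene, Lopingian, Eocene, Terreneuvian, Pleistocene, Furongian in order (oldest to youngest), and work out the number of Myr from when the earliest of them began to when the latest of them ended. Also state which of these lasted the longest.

From the excerpt: Oligocene 33.9–23.03; Paleocene 66–56; Lopingian 259.51–251.902; Eocene 56–33.9; Terreneuvian 538.8–521; Pleistocene 2.58–0.0117; Furongian 497–485.4 (Ma).
Larger Ma is earlier, so the oldest is Terreneuvian and the youngest is Pleistocene; oldest to youngest: Terreneuvian, Furongian, Lopingian, Paleocene, Eocene, Oligocene, Pleistocene.
Oldest start 538.8 minus youngest end 0.0117 gives 538.7883 Myr overall.
Individual lengths (start − end): Paleocene 10; Eocene 22.1; Pleistocene 2.5683; Furongian 11.6; Lopingian 7.608; Terreneuvian 17.8; Oligocene 10.87. The largest is Eocene at 22.1 Myr.

Terreneuvian, Furongian, Lopingian, Paleocene, Eocene, Oligocene, Pleistocene; total span 538.7883 Myr; longest is Eocene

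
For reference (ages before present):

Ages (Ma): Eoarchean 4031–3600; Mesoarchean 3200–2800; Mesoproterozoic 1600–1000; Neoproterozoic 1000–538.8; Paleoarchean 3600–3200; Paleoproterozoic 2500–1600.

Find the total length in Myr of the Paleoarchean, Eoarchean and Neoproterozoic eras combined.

Duration is start − end for each: (3600 − 3200) + (4031 − 3600) + (1000 − 538.8).
That is 400 + 431 + 461.2, which totals 1292.2 million years.

1292.2 million years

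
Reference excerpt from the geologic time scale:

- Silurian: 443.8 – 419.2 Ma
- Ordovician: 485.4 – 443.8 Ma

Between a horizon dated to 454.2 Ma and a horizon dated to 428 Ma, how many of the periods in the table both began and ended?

0

Checking each listed span, none has both start < 454.2 Ma and end > 428 Ma — every period straddles one of the two dates or lies outside them — so the count is 0.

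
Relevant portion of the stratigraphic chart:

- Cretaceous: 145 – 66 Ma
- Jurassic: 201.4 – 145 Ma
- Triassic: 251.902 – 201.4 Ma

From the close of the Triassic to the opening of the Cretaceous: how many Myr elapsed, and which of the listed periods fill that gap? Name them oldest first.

56.4 million years; Jurassic

End of Triassic = 201.4 Ma; start of Cretaceous = 145 Ma.
Gap = 201.4 − 145 = 56.4 Myr.
Periods wholly inside 201.4–145 Ma: Jurassic (201.4–145).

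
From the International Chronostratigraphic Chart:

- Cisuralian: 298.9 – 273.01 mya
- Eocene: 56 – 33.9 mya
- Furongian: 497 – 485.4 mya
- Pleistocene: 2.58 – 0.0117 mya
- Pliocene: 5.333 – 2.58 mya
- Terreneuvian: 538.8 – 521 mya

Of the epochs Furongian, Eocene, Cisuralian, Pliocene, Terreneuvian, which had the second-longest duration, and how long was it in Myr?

Start − end for each: Furongian 497 − 485.4 = 11.6; Eocene 56 − 33.9 = 22.1; Cisuralian 298.9 − 273.01 = 25.89; Pliocene 5.333 − 2.58 = 2.753; Terreneuvian 538.8 − 521 = 17.8.
Ranking these from longest: Cisuralian > Eocene > Terreneuvian > Furongian > Pliocene.
Position 2 in that ranking is Eocene, which lasted 22.1 Myr.

Eocene, 22.1 million years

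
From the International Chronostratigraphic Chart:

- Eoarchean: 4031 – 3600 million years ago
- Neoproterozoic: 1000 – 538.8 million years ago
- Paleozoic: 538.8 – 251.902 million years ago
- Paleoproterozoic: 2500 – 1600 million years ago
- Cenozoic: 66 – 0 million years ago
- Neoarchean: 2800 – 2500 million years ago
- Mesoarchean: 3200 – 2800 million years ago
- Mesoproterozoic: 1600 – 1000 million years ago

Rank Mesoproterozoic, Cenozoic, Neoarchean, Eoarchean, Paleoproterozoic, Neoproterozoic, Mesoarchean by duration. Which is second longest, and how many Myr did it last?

Mesoproterozoic, 600 million years

Start − end for each: Mesoproterozoic 1600 − 1000 = 600; Cenozoic 66 − 0 = 66; Neoarchean 2800 − 2500 = 300; Eoarchean 4031 − 3600 = 431; Paleoproterozoic 2500 − 1600 = 900; Neoproterozoic 1000 − 538.8 = 461.2; Mesoarchean 3200 − 2800 = 400.
Ranking these from longest: Paleoproterozoic > Mesoproterozoic > Neoproterozoic > Eoarchean > Mesoarchean > Neoarchean > Cenozoic.
Position 2 in that ranking is Mesoproterozoic, which lasted 600 Myr.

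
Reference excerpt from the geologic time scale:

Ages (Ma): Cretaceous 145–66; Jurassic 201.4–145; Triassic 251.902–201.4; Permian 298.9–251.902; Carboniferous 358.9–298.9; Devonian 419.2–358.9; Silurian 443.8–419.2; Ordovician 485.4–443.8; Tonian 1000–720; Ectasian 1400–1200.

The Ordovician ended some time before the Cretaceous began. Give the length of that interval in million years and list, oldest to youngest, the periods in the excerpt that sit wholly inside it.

298.8 million years; Silurian, Devonian, Carboniferous, Permian, Triassic, Jurassic

End of Ordovician = 443.8 Ma; start of Cretaceous = 145 Ma.
Gap = 443.8 − 145 = 298.8 Myr.
Periods wholly inside 443.8–145 Ma: Silurian (443.8–419.2), Devonian (419.2–358.9), Carboniferous (358.9–298.9), Permian (298.9–251.902), Triassic (251.902–201.4), Jurassic (201.4–145).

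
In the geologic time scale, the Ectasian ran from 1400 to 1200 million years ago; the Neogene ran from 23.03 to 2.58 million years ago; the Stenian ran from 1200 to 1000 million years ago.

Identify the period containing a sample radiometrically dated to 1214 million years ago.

1214 Ma lies between 1400 and 1200 Ma, so it falls in the Ectasian.

Ectasian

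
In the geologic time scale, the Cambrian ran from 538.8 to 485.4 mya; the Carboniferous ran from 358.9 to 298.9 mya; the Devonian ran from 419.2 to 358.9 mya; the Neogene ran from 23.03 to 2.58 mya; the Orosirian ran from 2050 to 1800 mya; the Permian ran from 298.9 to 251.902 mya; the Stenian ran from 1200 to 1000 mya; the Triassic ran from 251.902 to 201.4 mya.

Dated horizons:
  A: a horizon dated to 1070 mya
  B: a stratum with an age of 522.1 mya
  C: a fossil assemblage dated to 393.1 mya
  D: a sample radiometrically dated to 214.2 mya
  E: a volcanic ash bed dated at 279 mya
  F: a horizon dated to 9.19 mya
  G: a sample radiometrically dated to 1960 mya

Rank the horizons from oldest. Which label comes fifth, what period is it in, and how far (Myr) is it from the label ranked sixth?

E, in the Permian; 64.8 million years to D

Larger Ma means older, so oldest first: G 1960 > A 1070 > B 522.1 > C 393.1 > E 279 > D 214.2 > F 9.19.
Counting 5 along gives E (279 Ma); the excerpt puts that inside the Permian, 298.9–251.902 Ma.
Next in line is D (214.2 Ma), and 279 − 214.2 = 64.8 Myr.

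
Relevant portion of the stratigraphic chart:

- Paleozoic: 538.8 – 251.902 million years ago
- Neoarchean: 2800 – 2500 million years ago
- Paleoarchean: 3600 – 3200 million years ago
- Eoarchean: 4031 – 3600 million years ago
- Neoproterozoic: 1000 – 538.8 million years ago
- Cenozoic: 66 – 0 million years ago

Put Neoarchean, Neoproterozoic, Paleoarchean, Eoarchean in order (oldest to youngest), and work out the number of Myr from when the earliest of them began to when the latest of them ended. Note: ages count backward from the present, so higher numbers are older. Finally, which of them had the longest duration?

Eoarchean, Paleoarchean, Neoarchean, Neoproterozoic; total span 3492.2 Myr; longest is Neoproterozoic

From the excerpt: Neoarchean 2800–2500; Neoproterozoic 1000–538.8; Paleoarchean 3600–3200; Eoarchean 4031–3600 (Ma).
Larger Ma is earlier, so the oldest is Eoarchean and the youngest is Neoproterozoic; oldest to youngest: Eoarchean, Paleoarchean, Neoarchean, Neoproterozoic.
Oldest start 4031 minus youngest end 538.8 gives 3492.2 Myr overall.
Individual lengths (start − end): Neoproterozoic 461.2; Paleoarchean 400; Eoarchean 431; Neoarchean 300. The largest is Neoproterozoic at 461.2 Myr.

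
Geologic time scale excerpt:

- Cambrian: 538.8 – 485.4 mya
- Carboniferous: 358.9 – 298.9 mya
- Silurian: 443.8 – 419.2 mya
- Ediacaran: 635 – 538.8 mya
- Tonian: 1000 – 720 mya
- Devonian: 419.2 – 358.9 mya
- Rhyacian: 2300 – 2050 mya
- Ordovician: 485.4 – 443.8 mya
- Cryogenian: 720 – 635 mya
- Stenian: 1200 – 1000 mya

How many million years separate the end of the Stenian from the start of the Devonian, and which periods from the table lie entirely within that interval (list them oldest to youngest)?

580.8 million years; Tonian, Cryogenian, Ediacaran, Cambrian, Ordovician, Silurian

The Stenian closes at 1000 Ma and the Devonian opens at 419.2 Ma, so the interval is 1000 − 419.2 = 580.8 Myr.
A period fits inside if it starts at or after 1000 Ma and ends at or before 419.2 Ma; oldest first that gives Tonian, Cryogenian, Ediacaran, Cambrian, Ordovician, Silurian.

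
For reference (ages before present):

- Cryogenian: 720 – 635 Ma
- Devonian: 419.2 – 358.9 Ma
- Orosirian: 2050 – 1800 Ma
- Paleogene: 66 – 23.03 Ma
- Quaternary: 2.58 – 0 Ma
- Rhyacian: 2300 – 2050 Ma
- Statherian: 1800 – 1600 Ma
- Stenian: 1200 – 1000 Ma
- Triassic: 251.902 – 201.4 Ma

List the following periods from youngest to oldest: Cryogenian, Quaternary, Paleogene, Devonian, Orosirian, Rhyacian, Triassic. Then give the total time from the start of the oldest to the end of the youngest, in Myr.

Quaternary → Paleogene → Triassic → Devonian → Cryogenian → Orosirian → Rhyacian; total span 2300 Myr

From the excerpt: Cryogenian 720–635; Quaternary 2.58–0; Paleogene 66–23.03; Devonian 419.2–358.9; Orosirian 2050–1800; Rhyacian 2300–2050; Triassic 251.902–201.4 (Ma).
Larger Ma is earlier, so the oldest is Rhyacian and the youngest is Quaternary; youngest to oldest: Quaternary, Paleogene, Triassic, Devonian, Cryogenian, Orosirian, Rhyacian.
Oldest start 2300 minus youngest end 0 gives 2300 Myr overall.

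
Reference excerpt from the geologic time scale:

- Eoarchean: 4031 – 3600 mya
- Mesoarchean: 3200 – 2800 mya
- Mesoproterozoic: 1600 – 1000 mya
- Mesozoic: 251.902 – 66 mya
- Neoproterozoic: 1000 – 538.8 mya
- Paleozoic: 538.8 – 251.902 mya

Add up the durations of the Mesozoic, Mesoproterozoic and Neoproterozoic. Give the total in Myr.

1247.102 million years

Each duration: Mesozoic = 185.902; Mesoproterozoic = 600; Neoproterozoic = 461.2.
Sum: 185.902 + 600 + 461.2 = 1247.102 Myr.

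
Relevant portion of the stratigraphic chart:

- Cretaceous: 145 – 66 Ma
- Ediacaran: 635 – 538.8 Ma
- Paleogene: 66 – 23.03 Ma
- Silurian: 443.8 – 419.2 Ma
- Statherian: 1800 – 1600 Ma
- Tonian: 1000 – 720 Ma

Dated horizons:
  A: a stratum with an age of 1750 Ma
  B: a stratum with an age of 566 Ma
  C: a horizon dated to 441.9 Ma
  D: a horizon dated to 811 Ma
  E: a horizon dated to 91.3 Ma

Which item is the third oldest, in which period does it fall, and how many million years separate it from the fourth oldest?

B, in the Ediacaran; 124.1 million years to C

Larger Ma means older, so oldest first: A 1750 > D 811 > B 566 > C 441.9 > E 91.3.
Counting 3 along gives B (566 Ma); the excerpt puts that inside the Ediacaran, 635–538.8 Ma.
Next in line is C (441.9 Ma), and 566 − 441.9 = 124.1 Myr.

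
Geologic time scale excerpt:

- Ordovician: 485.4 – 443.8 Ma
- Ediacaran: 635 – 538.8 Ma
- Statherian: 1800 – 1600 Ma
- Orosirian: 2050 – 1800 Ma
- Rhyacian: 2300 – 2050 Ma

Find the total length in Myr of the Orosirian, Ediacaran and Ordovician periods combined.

Each duration: Orosirian = 250; Ediacaran = 96.2; Ordovician = 41.6.
Sum: 250 + 96.2 + 41.6 = 387.8 Myr.

387.8 million years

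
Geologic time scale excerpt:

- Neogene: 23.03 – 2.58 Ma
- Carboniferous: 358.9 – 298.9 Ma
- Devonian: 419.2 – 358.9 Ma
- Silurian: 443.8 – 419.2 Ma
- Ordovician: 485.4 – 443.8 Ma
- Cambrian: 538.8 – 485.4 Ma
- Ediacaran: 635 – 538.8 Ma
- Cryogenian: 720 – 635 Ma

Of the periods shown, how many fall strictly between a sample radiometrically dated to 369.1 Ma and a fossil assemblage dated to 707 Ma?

707 Ma sits inside the Cryogenian (720–635) and 369.1 Ma inside the Devonian (419.2–358.9); neither of those is wholly between the two dates.
The listed periods lying completely between them are Ediacaran, Cambrian, Ordovician, Silurian — 4 in all.

4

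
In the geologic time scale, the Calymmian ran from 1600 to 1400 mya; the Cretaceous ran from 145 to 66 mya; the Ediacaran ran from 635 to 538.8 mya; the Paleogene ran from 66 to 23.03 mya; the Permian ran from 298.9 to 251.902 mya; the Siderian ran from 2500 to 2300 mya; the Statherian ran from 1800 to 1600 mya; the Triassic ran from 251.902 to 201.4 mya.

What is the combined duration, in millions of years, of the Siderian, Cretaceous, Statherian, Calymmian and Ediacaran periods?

Duration is start − end for each: (2500 − 2300) + (145 − 66) + (1800 − 1600) + (1600 − 1400) + (635 − 538.8).
That is 200 + 79 + 200 + 200 + 96.2, which totals 775.2 million years.

775.2 million years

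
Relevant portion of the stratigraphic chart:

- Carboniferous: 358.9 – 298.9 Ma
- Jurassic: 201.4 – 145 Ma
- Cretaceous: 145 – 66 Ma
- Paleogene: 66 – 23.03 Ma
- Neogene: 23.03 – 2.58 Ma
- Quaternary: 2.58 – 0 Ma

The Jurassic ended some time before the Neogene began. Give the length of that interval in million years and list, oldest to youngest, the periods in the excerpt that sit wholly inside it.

End of Jurassic = 145 Ma; start of Neogene = 23.03 Ma.
Gap = 145 − 23.03 = 121.97 Myr.
Periods wholly inside 145–23.03 Ma: Cretaceous (145–66), Paleogene (66–23.03).

121.97 million years; Cretaceous, Paleogene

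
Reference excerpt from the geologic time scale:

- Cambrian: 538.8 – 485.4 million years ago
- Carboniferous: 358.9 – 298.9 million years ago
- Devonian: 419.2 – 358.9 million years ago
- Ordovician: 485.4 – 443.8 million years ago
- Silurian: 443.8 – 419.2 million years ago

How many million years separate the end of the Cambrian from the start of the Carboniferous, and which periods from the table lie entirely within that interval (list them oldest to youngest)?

End of Cambrian = 485.4 Ma; start of Carboniferous = 358.9 Ma.
Gap = 485.4 − 358.9 = 126.5 Myr.
Periods wholly inside 485.4–358.9 Ma: Ordovician (485.4–443.8), Silurian (443.8–419.2), Devonian (419.2–358.9).

126.5 million years; Ordovician, Silurian, Devonian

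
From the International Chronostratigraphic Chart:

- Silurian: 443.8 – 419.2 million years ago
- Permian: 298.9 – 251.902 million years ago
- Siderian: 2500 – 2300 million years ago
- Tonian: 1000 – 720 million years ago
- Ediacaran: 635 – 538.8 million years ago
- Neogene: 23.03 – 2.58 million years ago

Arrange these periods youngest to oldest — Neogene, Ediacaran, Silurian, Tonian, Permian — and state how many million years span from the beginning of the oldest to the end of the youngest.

From the excerpt: Neogene 23.03–2.58; Ediacaran 635–538.8; Silurian 443.8–419.2; Tonian 1000–720; Permian 298.9–251.902 (Ma).
Larger Ma is earlier, so the oldest is Tonian and the youngest is Neogene; youngest to oldest: Neogene, Permian, Silurian, Ediacaran, Tonian.
Oldest start 1000 minus youngest end 2.58 gives 997.42 Myr overall.

Neogene → Permian → Silurian → Ediacaran → Tonian; total span 997.42 Myr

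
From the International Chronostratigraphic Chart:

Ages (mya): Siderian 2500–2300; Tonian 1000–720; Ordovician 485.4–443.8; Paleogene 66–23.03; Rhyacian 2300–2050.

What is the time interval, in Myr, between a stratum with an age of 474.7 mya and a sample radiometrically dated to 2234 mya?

2234 − 474.7 = 1759.3 million years.

1759.3 million years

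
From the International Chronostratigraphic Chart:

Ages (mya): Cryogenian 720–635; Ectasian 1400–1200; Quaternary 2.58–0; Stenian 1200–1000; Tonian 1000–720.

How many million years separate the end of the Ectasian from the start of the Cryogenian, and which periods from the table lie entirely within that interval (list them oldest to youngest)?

480 million years; Stenian, Tonian

The Ectasian closes at 1200 Ma and the Cryogenian opens at 720 Ma, so the interval is 1200 − 720 = 480 Myr.
A period fits inside if it starts at or after 1200 Ma and ends at or before 720 Ma; oldest first that gives Stenian, Tonian.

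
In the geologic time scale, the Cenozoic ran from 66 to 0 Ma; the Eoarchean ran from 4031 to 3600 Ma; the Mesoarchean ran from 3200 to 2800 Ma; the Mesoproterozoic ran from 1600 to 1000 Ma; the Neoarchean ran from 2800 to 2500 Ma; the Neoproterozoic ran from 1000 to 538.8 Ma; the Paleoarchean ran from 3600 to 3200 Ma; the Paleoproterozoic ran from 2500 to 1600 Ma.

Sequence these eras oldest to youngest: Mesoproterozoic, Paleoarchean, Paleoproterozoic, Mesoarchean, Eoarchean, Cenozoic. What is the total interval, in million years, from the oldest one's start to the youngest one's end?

From the excerpt: Mesoproterozoic 1600–1000; Paleoarchean 3600–3200; Paleoproterozoic 2500–1600; Mesoarchean 3200–2800; Eoarchean 4031–3600; Cenozoic 66–0 (Ma).
Larger Ma is earlier, so the oldest is Eoarchean and the youngest is Cenozoic; oldest to youngest: Eoarchean, Paleoarchean, Mesoarchean, Paleoproterozoic, Mesoproterozoic, Cenozoic.
Oldest start 4031 minus youngest end 0 gives 4031 Myr overall.

Eoarchean, Paleoarchean, Mesoarchean, Paleoproterozoic, Mesoproterozoic, Cenozoic; total span 4031 Myr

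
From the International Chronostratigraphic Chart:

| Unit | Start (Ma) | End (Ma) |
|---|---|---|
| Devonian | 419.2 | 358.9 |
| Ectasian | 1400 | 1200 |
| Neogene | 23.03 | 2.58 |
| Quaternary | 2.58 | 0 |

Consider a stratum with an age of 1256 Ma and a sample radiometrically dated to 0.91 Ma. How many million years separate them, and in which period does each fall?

1255.09 million years apart; the first in the Ectasian, the second in the Quaternary

Elapsed time: 1256 − 0.91 = 1255.09 Myr.
1256 Ma lies within 1400–1200 Ma: Ectasian.
0.91 Ma lies within 2.58–0 Ma: Quaternary.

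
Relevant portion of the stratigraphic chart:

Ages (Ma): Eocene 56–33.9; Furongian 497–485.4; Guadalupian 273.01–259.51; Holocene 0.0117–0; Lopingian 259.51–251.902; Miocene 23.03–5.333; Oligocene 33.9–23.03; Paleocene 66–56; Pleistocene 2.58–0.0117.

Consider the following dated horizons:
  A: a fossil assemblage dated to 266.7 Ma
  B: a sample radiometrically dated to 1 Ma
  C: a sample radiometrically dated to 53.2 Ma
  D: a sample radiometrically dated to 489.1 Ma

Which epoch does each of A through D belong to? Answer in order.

A — Guadalupian; B — Pleistocene; C — Eocene; D — Furongian

Match each age against the start–end ranges in the excerpt: A = 266.7 Ma → Guadalupian (273.01–259.51); B = 1 Ma → Pleistocene (2.58–0.0117); C = 53.2 Ma → Eocene (56–33.9); D = 489.1 Ma → Furongian (497–485.4).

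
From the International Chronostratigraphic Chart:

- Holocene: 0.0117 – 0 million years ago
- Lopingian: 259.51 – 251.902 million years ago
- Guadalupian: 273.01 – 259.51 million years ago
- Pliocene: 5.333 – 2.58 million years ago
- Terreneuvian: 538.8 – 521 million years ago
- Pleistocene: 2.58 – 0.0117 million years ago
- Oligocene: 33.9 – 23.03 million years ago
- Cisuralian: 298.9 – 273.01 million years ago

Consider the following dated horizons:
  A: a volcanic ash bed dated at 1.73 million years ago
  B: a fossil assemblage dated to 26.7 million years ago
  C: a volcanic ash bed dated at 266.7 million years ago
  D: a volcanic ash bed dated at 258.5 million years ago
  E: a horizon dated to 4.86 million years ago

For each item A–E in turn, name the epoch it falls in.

Match each age against the start–end ranges in the excerpt: A = 1.73 Ma → Pleistocene (2.58–0.0117); B = 26.7 Ma → Oligocene (33.9–23.03); C = 266.7 Ma → Guadalupian (273.01–259.51); D = 258.5 Ma → Lopingian (259.51–251.902); E = 4.86 Ma → Pliocene (5.333–2.58).

A — Pleistocene; B — Oligocene; C — Guadalupian; D — Lopingian; E — Pliocene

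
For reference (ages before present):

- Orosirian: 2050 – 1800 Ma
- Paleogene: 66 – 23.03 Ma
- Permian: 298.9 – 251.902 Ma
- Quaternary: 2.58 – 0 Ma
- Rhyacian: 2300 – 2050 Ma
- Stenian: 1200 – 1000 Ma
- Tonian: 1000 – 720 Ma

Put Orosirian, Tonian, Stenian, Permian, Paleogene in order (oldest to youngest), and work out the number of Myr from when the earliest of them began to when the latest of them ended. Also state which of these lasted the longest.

Start ages (Ma): Orosirian 2050, Stenian 1200, Tonian 1000, Permian 298.9, Paleogene 66.
Ordered oldest to youngest: Orosirian, Stenian, Tonian, Permian, Paleogene.
Span = 2050 − 23.03 = 2026.97 Myr.
Durations: Tonian 280, Permian 46.998, Orosirian 250, Paleogene 42.97, Stenian 200 → longest is Tonian (280 Myr).

Orosirian, Stenian, Tonian, Permian, Paleogene; total span 2026.97 Myr; longest is Tonian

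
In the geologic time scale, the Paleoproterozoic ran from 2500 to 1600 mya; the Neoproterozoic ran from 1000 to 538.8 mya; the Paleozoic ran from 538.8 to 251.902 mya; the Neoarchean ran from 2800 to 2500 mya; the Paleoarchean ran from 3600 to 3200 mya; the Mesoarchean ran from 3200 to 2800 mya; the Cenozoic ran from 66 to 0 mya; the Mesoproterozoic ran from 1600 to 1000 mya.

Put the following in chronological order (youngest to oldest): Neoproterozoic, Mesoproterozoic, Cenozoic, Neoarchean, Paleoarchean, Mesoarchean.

Sorting by start age (ascending Ma, since larger Ma = older): Cenozoic start 66, Neoproterozoic start 1000, Mesoproterozoic start 1600, Neoarchean start 2800, Mesoarchean start 3200, Paleoarchean start 3600.

Cenozoic → Neoproterozoic → Mesoproterozoic → Neoarchean → Mesoarchean → Paleoarchean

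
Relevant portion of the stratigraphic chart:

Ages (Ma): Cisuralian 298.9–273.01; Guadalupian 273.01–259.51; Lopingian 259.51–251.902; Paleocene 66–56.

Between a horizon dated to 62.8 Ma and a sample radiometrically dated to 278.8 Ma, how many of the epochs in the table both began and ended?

278.8 Ma sits inside the Cisuralian (298.9–273.01) and 62.8 Ma inside the Paleocene (66–56); neither of those is wholly between the two dates.
The listed epochs lying completely between them are Guadalupian, Lopingian — 2 in all.

2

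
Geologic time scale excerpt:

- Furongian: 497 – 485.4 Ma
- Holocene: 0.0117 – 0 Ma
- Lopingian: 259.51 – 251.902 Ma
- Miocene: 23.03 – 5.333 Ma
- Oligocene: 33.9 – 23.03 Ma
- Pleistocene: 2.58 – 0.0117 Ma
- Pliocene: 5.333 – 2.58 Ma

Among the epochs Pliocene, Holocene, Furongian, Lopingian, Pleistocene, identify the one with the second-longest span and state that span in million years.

Durations: Pliocene 2.753; Holocene 0.0117; Furongian 11.6; Lopingian 7.608; Pleistocene 2.5683 Myr.
Sorted longest-first: Furongian (11.6), Lopingian (7.608), Pliocene (2.753), Pleistocene (2.5683), Holocene (0.0117).
The second longest is Lopingian at 7.608 Myr.

Lopingian, 7.608 million years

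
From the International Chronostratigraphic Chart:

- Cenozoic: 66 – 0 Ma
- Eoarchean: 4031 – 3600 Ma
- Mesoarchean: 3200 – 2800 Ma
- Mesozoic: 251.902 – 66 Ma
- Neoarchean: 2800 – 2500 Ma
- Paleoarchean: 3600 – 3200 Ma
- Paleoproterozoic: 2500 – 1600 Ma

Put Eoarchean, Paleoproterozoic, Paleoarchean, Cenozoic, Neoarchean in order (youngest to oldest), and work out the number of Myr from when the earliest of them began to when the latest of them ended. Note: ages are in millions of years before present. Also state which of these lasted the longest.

Start ages (Ma): Eoarchean 4031, Paleoarchean 3600, Neoarchean 2800, Paleoproterozoic 2500, Cenozoic 66.
Ordered youngest to oldest: Cenozoic, Paleoproterozoic, Neoarchean, Paleoarchean, Eoarchean.
Span = 4031 − 0 = 4031 Myr.
Durations: Eoarchean 431, Paleoarchean 400, Neoarchean 300, Cenozoic 66, Paleoproterozoic 900 → longest is Paleoproterozoic (900 Myr).

Cenozoic → Paleoproterozoic → Neoarchean → Paleoarchean → Eoarchean; total span 4031 Myr; longest is Paleoproterozoic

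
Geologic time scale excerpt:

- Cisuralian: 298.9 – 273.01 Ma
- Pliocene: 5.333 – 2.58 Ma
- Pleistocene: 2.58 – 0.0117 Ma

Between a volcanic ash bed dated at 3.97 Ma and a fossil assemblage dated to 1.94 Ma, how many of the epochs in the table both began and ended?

0

Checking each listed span, none has both start < 3.97 Ma and end > 1.94 Ma — every epoch straddles one of the two dates or lies outside them — so the count is 0.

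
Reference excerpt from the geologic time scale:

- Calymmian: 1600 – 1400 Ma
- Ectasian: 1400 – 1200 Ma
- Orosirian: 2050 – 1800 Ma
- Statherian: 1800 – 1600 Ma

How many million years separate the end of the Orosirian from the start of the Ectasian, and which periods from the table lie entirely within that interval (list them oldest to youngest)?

The Orosirian closes at 1800 Ma and the Ectasian opens at 1400 Ma, so the interval is 1800 − 1400 = 400 Myr.
A period fits inside if it starts at or after 1800 Ma and ends at or before 1400 Ma; oldest first that gives Statherian, Calymmian.

400 million years; Statherian, Calymmian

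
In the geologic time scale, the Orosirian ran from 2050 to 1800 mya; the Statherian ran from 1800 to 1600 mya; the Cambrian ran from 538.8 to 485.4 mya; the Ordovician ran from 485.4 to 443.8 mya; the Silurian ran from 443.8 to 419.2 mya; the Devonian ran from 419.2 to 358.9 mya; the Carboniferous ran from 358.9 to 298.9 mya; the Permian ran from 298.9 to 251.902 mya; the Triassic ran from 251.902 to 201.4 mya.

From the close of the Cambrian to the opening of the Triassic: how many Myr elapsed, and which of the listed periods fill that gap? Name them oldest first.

233.498 million years; Ordovician, Silurian, Devonian, Carboniferous, Permian

The Cambrian closes at 485.4 Ma and the Triassic opens at 251.902 Ma, so the interval is 485.4 − 251.902 = 233.498 Myr.
A period fits inside if it starts at or after 485.4 Ma and ends at or before 251.902 Ma; oldest first that gives Ordovician, Silurian, Devonian, Carboniferous, Permian.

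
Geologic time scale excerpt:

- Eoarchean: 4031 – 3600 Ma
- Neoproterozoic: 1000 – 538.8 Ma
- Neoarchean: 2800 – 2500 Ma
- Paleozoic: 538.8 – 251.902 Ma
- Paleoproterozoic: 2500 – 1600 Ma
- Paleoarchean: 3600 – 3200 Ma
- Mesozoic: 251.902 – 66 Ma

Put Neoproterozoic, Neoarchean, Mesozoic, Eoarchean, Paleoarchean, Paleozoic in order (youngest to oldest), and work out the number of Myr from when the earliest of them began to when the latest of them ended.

Mesozoic → Paleozoic → Neoproterozoic → Neoarchean → Paleoarchean → Eoarchean; total span 3965 Myr

Start ages (Ma): Eoarchean 4031, Paleoarchean 3600, Neoarchean 2800, Neoproterozoic 1000, Paleozoic 538.8, Mesozoic 251.902.
Ordered youngest to oldest: Mesozoic, Paleozoic, Neoproterozoic, Neoarchean, Paleoarchean, Eoarchean.
Span = 4031 − 66 = 3965 Myr.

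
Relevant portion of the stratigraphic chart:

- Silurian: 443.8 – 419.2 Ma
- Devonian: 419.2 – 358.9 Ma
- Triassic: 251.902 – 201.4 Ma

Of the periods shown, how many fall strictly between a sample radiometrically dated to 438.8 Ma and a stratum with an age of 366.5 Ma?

0

The older date is 438.8 Ma and the younger is 366.5 Ma.
No period both begins after 438.8 Ma and ends before 366.5 Ma, so the count is 0.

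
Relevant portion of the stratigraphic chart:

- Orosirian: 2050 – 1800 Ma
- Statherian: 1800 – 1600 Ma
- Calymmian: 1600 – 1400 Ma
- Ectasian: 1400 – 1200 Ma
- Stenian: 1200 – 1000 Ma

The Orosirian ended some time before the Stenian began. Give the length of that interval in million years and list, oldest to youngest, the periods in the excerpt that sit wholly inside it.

600 million years; Statherian, Calymmian, Ectasian

The Orosirian closes at 1800 Ma and the Stenian opens at 1200 Ma, so the interval is 1800 − 1200 = 600 Myr.
A period fits inside if it starts at or after 1800 Ma and ends at or before 1200 Ma; oldest first that gives Statherian, Calymmian, Ectasian.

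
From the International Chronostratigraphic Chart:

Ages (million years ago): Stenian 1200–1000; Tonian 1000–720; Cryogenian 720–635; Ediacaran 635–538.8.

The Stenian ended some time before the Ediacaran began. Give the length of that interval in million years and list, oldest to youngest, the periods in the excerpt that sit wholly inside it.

The Stenian closes at 1000 Ma and the Ediacaran opens at 635 Ma, so the interval is 1000 − 635 = 365 Myr.
A period fits inside if it starts at or after 1000 Ma and ends at or before 635 Ma; oldest first that gives Tonian, Cryogenian.

365 million years; Tonian, Cryogenian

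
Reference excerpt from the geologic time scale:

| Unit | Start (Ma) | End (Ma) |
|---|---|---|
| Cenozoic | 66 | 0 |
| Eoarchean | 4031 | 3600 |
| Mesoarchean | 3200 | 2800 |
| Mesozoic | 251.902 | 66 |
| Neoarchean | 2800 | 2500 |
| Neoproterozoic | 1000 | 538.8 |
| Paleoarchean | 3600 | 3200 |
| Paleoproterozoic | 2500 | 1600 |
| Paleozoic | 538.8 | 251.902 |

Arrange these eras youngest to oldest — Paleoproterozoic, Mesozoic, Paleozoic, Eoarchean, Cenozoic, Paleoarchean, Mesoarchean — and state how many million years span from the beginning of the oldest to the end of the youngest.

Cenozoic → Mesozoic → Paleozoic → Paleoproterozoic → Mesoarchean → Paleoarchean → Eoarchean; total span 4031 Myr

Start ages (Ma): Eoarchean 4031, Paleoarchean 3600, Mesoarchean 3200, Paleoproterozoic 2500, Paleozoic 538.8, Mesozoic 251.902, Cenozoic 66.
Ordered youngest to oldest: Cenozoic, Mesozoic, Paleozoic, Paleoproterozoic, Mesoarchean, Paleoarchean, Eoarchean.
Span = 4031 − 0 = 4031 Myr.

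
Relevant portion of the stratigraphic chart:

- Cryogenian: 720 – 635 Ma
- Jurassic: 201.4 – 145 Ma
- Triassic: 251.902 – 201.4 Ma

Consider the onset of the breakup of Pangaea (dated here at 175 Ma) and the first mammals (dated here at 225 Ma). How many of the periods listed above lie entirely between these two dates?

Checking each listed span, none has both start < 225 Ma and end > 175 Ma — every period straddles one of the two dates or lies outside them — so the count is 0.

0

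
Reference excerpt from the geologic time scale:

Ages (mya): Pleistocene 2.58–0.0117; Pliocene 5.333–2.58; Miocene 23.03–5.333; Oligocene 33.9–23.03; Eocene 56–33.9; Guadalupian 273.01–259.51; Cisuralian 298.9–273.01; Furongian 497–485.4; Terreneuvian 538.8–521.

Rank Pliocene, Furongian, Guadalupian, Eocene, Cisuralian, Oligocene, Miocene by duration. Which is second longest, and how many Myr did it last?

Eocene, 22.1 million years

Start − end for each: Pliocene 5.333 − 2.58 = 2.753; Furongian 497 − 485.4 = 11.6; Guadalupian 273.01 − 259.51 = 13.5; Eocene 56 − 33.9 = 22.1; Cisuralian 298.9 − 273.01 = 25.89; Oligocene 33.9 − 23.03 = 10.87; Miocene 23.03 − 5.333 = 17.697.
Ranking these from longest: Cisuralian > Eocene > Miocene > Guadalupian > Furongian > Oligocene > Pliocene.
Position 2 in that ranking is Eocene, which lasted 22.1 Myr.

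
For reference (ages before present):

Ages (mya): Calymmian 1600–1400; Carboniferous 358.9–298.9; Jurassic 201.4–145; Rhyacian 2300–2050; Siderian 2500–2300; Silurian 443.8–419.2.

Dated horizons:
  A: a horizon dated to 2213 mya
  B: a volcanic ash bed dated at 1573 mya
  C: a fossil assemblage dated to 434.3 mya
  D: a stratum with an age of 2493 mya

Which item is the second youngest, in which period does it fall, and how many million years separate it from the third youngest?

Smaller Ma means younger, so youngest first: C 434.3 < B 1573 < A 2213 < D 2493.
Counting 2 along gives B (1573 Ma); the excerpt puts that inside the Calymmian, 1600–1400 Ma.
Next in line is A (2213 Ma), and 2213 − 1573 = 640 Myr.

B, in the Calymmian; 640 million years to A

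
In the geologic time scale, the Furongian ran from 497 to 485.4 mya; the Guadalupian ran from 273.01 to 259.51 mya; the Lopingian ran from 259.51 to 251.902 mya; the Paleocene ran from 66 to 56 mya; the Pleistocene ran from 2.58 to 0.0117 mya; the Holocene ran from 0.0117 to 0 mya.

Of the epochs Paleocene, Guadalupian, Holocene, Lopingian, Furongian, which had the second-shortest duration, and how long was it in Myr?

Durations: Paleocene 10; Guadalupian 13.5; Holocene 0.0117; Lopingian 7.608; Furongian 11.6 Myr.
Sorted shortest-first: Holocene (0.0117), Lopingian (7.608), Paleocene (10), Furongian (11.6), Guadalupian (13.5).
The second shortest is Lopingian at 7.608 Myr.

Lopingian, 7.608 million years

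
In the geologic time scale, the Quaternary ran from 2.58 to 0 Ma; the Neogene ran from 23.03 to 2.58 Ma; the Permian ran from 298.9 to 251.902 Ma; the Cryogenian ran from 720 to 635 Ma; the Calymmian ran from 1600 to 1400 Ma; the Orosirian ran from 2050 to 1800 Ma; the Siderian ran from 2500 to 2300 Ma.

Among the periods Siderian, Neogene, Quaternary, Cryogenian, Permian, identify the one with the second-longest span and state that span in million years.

Start − end for each: Siderian 2500 − 2300 = 200; Neogene 23.03 − 2.58 = 20.45; Quaternary 2.58 − 0 = 2.58; Cryogenian 720 − 635 = 85; Permian 298.9 − 251.902 = 46.998.
Ranking these from longest: Siderian > Cryogenian > Permian > Neogene > Quaternary.
Position 2 in that ranking is Cryogenian, which lasted 85 Myr.

Cryogenian, 85 million years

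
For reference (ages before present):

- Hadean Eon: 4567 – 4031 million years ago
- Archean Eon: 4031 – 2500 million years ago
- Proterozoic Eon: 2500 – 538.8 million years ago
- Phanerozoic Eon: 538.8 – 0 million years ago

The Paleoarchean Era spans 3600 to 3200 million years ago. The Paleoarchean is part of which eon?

The Paleoarchean (3600–3200 Ma) lies entirely within 4031–2500 Ma, the Archean Eon.

Archean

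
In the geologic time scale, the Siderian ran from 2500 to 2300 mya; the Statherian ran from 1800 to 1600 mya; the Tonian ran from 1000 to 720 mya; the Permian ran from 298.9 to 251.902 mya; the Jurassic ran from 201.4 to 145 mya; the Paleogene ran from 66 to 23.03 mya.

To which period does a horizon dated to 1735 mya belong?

Statherian

1735 Ma lies between 1800 and 1600 Ma, so it falls in the Statherian.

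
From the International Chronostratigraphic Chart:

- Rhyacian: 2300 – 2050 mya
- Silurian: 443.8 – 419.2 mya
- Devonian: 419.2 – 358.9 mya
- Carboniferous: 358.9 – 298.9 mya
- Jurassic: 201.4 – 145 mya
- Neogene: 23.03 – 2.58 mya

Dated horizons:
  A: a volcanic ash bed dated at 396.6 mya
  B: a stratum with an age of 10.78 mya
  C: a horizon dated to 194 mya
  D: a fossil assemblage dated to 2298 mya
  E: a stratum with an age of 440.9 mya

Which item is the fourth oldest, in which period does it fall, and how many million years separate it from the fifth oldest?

Larger Ma means older, so oldest first: D 2298 > E 440.9 > A 396.6 > C 194 > B 10.78.
Counting 4 along gives C (194 Ma); the excerpt puts that inside the Jurassic, 201.4–145 Ma.
Next in line is B (10.78 Ma), and 194 − 10.78 = 183.22 Myr.

C, in the Jurassic; 183.22 million years to B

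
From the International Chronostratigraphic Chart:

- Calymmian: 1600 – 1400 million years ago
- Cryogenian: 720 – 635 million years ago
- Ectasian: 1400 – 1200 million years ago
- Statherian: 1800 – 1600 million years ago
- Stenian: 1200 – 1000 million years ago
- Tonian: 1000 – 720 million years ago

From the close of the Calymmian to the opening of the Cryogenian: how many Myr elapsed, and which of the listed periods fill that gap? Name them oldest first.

The Calymmian closes at 1400 Ma and the Cryogenian opens at 720 Ma, so the interval is 1400 − 720 = 680 Myr.
A period fits inside if it starts at or after 1400 Ma and ends at or before 720 Ma; oldest first that gives Ectasian, Stenian, Tonian.

680 million years; Ectasian, Stenian, Tonian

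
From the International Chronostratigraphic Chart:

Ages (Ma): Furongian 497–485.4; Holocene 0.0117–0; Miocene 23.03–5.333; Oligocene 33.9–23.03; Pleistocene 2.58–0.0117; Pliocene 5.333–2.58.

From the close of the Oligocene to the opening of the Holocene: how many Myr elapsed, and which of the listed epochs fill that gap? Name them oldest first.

The Oligocene closes at 23.03 Ma and the Holocene opens at 0.0117 Ma, so the interval is 23.03 − 0.0117 = 23.0183 Myr.
An epoch fits inside if it starts at or after 23.03 Ma and ends at or before 0.0117 Ma; oldest first that gives Miocene, Pliocene, Pleistocene.

23.0183 million years; Miocene, Pliocene, Pleistocene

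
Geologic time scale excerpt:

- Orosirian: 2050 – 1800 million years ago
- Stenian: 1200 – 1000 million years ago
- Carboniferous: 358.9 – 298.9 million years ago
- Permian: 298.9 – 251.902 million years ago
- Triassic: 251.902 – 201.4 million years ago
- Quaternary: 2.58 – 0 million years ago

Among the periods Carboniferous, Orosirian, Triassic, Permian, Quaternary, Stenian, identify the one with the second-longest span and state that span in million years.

Stenian, 200 million years

Durations: Carboniferous 60; Orosirian 250; Triassic 50.502; Permian 46.998; Quaternary 2.58; Stenian 200 Myr.
Sorted longest-first: Orosirian (250), Stenian (200), Carboniferous (60), Triassic (50.502), Permian (46.998), Quaternary (2.58).
The second longest is Stenian at 200 Myr.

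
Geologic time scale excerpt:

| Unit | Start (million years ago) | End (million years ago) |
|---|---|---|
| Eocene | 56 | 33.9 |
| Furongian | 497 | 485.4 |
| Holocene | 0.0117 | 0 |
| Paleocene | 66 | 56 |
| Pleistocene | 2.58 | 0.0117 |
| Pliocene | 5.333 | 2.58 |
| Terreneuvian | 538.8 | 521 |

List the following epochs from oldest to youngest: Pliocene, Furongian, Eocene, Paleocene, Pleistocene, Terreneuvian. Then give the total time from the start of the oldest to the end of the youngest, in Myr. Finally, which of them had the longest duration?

Terreneuvian, Furongian, Paleocene, Eocene, Pliocene, Pleistocene; total span 538.7883 Myr; longest is Eocene

From the excerpt: Pliocene 5.333–2.58; Furongian 497–485.4; Eocene 56–33.9; Paleocene 66–56; Pleistocene 2.58–0.0117; Terreneuvian 538.8–521 (Ma).
Larger Ma is earlier, so the oldest is Terreneuvian and the youngest is Pleistocene; oldest to youngest: Terreneuvian, Furongian, Paleocene, Eocene, Pliocene, Pleistocene.
Oldest start 538.8 minus youngest end 0.0117 gives 538.7883 Myr overall.
Individual lengths (start − end): Eocene 22.1; Terreneuvian 17.8; Paleocene 10; Pliocene 2.753; Furongian 11.6; Pleistocene 2.5683. The largest is Eocene at 22.1 Myr.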